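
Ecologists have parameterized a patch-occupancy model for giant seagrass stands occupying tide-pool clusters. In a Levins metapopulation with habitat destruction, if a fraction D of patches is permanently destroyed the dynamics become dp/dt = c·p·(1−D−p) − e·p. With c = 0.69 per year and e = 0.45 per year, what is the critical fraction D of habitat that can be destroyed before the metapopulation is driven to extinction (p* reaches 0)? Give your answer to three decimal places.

0.348

The nontrivial equilibrium is p* = (1−D) − e/c; extinction occurs when this hits zero.
So D_crit = 1 − e/c = 1 − 0.45/0.69 = 1 − 0.6522 = 0.3478.
Note this equals the original equilibrium occupancy — the Levins extinction-debt result.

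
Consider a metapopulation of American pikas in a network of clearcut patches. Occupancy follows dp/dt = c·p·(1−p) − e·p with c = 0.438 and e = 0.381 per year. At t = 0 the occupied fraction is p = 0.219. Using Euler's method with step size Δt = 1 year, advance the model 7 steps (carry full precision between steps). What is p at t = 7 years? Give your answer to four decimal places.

Update rule: p ← p + [c·p·(1−p) − e·p]·Δt with Δt = 1.
  1  |  dp/dt·Δt = -0.008524  |  p_1 = 0.210476
  2  |  dp/dt·Δt = -0.007406  |  p_2 = 0.203070
  3  |  dp/dt·Δt = -0.006487  |  p_3 = 0.196583
  4  |  dp/dt·Δt = -0.005721  |  p_4 = 0.190862
  5  |  dp/dt·Δt = -0.005076  |  p_5 = 0.185785
  6  |  dp/dt·Δt = -0.004528  |  p_6 = 0.181257
  7  |  dp/dt·Δt = -0.004058  |  p_7 = 0.177198

0.1772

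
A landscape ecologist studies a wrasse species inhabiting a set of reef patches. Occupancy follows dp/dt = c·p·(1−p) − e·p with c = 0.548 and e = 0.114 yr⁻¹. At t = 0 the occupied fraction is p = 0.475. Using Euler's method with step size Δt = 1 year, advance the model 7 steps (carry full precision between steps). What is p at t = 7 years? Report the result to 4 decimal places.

Update rule: p ← p + [c·p·(1−p) − e·p]·Δt with Δt = 1.
p: 0.47500 → 0.55751  (Δp = +0.08251)
p: 0.55751 → 0.62914  (Δp = +0.07163)
p: 0.62914 → 0.68528  (Δp = +0.05614)
p: 0.68528 → 0.72534  (Δp = +0.04007)
p: 0.72534 → 0.75183  (Δp = +0.02648)
p: 0.75183 → 0.76837  (Δp = +0.01654)
p: 0.76837 → 0.77831  (Δp = +0.00994)

0.7783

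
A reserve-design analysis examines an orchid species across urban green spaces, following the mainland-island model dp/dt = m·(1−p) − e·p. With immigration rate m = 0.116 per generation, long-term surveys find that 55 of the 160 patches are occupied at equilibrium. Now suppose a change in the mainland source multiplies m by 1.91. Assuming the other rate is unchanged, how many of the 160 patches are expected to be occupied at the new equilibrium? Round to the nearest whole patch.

Observed p* = 55/160 = 0.34375.
Balance m(1−p*) = e·p* gives e = m(1−p*)/p* = 0.116×0.65625/0.34375 = 0.22145.
New p* = m/(m+e) = 0.22156/(0.22156+0.22145) = 0.50012.
Expected occupied = 160 × 0.50012 = 80.02 ≈ 80.

80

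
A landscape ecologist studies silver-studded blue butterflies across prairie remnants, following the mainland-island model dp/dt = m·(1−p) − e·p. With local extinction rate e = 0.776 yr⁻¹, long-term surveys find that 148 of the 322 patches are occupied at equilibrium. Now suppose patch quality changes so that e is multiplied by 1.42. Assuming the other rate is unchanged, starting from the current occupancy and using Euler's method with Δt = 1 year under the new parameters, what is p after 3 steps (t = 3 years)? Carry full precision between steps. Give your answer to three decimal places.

0.337

Observed p* = 148/322 = 0.45963.
Balance m(1−p*) = e·p* gives m = e·p*/(1−p*) = 0.776×0.45963/0.54037 = 0.66005.
Starting from p₀ = 0.45963; update p ← p + (dp/dt)·Δt with the new parameters.
step 1: Δp = -0.14980, p = 0.30983
step 2: Δp = +0.11414, p = 0.42397
step 3: Δp = -0.08697, p = 0.33700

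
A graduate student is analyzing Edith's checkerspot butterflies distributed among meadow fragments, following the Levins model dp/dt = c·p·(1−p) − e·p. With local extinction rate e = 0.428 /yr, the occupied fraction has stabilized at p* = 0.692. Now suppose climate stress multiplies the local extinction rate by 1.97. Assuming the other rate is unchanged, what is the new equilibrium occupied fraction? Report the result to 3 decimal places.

0.393

Balance c(1−p*) = e gives c = e/(1 − 0.69200) = 0.428/0.30800 = 1.38961.
New p* = 1 − e/c = 1 − 0.84316/1.38961 = 0.39324.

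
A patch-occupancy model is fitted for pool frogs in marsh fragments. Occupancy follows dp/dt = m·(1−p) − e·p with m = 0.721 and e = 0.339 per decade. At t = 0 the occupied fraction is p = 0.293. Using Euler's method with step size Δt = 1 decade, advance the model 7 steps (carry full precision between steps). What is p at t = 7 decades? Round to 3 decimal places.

Update rule: p ← p + [m·(1−p) − e·p]·Δt with Δt = 1.
  1  |  dp/dt·Δt = +0.410420  |  p_1 = 0.703420
  2  |  dp/dt·Δt = -0.024625  |  p_2 = 0.678795
  3  |  dp/dt·Δt = +0.001478  |  p_3 = 0.680272
  4  |  dp/dt·Δt = -0.000089  |  p_4 = 0.680184
  5  |  dp/dt·Δt = +0.000005  |  p_5 = 0.680189
  6  |  dp/dt·Δt = -0.000000  |  p_6 = 0.680189
  7  |  dp/dt·Δt = +0.000000  |  p_7 = 0.680189

0.680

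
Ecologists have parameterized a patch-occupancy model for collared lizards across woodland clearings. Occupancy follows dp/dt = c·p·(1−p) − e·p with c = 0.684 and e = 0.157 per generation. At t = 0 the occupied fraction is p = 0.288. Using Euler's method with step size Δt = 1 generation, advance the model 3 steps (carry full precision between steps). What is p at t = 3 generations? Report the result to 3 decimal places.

0.579

Update rule: p ← p + [c·p·(1−p) − e·p]·Δt with Δt = 1.
step 1: Δp = +0.09504, p = 0.38304
step 2: Δp = +0.10151, p = 0.48455
step 3: Δp = +0.09476, p = 0.57931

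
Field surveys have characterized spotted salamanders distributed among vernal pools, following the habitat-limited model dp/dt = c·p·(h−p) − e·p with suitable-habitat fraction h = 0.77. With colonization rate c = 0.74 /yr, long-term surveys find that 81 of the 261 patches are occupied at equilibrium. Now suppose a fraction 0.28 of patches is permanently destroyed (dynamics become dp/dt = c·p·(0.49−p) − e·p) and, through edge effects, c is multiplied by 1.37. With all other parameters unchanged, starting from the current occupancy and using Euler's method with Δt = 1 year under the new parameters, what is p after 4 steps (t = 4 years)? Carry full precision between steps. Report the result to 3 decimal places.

Observed p* = 81/261 = 0.31034.
Balance c(h−p*) = e gives e = 0.74×(0.77 − 0.31034) = 0.34014.
Starting from p₀ = 0.31034; update p ← p + (dp/dt)·Δt with the new parameters.
step 1: Δp = -0.04904, p = 0.26131
step 2: Δp = -0.02830, p = 0.23301
step 3: Δp = -0.01855, p = 0.21446
step 4: Δp = -0.01304, p = 0.20142

0.201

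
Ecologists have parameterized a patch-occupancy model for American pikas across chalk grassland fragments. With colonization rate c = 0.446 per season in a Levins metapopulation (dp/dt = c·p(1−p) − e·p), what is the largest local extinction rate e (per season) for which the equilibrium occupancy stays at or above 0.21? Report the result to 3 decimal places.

1 − e/c ≥ 0.21 ⇒ e ≤ c(1 − 0.21) = 0.446 × 0.7900.
e_max = 0.3523.

0.352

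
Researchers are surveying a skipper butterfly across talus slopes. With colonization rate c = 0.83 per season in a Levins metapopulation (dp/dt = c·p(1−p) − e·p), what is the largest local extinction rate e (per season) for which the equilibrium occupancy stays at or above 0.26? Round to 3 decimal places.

0.614

1 − e/c ≥ 0.26 ⇒ e ≤ c(1 − 0.26) = 0.83 × 0.7400.
e_max = 0.6142.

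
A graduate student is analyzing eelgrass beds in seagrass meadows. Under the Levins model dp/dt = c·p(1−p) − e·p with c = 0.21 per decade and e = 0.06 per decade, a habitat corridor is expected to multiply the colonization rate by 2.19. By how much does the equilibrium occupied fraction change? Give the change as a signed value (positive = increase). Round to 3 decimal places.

Before: p* = 1 − 0.06/0.21 = 0.7143.
After the change, c = 0.4599, e = 0.06, so p* = 1 − 0.06/0.4599 = 0.8695.
Δp* = 0.8695 − 0.7143 = +0.1553.

0.155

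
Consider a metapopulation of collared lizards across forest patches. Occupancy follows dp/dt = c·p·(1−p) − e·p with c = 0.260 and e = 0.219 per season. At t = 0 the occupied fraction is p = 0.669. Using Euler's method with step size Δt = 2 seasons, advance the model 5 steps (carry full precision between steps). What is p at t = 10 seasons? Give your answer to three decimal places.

Update rule: p ← p + [c·p·(1−p) − e·p]·Δt with Δt = 2.
  1  |  dp/dt·Δt = -0.177874  |  p_1 = 0.491126
  2  |  dp/dt·Δt = -0.085154  |  p_2 = 0.405972
  3  |  dp/dt·Δt = -0.052413  |  p_3 = 0.353559
  4  |  dp/dt·Δt = -0.036010  |  p_4 = 0.317549
  5  |  dp/dt·Δt = -0.026396  |  p_5 = 0.291152

0.291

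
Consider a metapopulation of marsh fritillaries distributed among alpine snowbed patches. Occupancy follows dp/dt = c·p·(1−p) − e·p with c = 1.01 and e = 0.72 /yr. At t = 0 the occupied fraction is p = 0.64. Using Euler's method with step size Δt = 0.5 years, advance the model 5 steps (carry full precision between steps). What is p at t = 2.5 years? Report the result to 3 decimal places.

0.372

Update rule: p ← p + [c·p·(1−p) − e·p]·Δt with Δt = 0.5.
step 1: Δp = -0.11405, p = 0.52595
step 2: Δp = -0.06343, p = 0.46252
step 3: Δp = -0.04097, p = 0.42155
step 4: Δp = -0.02862, p = 0.39294
step 5: Δp = -0.02100, p = 0.37194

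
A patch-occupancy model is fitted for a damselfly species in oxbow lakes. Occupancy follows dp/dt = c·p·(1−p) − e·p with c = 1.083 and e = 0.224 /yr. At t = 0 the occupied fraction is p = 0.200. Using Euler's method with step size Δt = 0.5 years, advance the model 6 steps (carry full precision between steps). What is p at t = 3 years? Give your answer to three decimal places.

0.652

Update rule: p ← p + [c·p·(1−p) − e·p]·Δt with Δt = 0.5.
step 1: Δp = +0.06424, p = 0.26424
step 2: Δp = +0.07568, p = 0.33992
step 3: Δp = +0.08343, p = 0.42335
step 4: Δp = +0.08478, p = 0.50813
step 5: Δp = +0.07843, p = 0.58656
step 6: Δp = +0.06562, p = 0.65218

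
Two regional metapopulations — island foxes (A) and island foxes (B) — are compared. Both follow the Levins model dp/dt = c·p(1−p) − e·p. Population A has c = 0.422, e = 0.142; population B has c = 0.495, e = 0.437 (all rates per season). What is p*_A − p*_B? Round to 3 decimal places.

A: p*_A = 1 − 0.142/0.422 = 0.6635.
B: p*_B = 1 − 0.437/0.495 = 0.1172.
p*_A − p*_B = 0.6635 − 0.1172 = 0.5463.

0.546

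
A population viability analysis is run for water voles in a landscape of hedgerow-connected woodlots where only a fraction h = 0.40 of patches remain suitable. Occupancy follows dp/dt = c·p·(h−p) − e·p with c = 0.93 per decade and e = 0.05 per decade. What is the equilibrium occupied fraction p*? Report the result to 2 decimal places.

0.35

Setting dp/dt = 0 and dividing by p* gives c·(h−p*) = e.
So p* = h − e/c = 0.40 − 0.05/0.93 = 0.40 − 0.0538 = 0.3462.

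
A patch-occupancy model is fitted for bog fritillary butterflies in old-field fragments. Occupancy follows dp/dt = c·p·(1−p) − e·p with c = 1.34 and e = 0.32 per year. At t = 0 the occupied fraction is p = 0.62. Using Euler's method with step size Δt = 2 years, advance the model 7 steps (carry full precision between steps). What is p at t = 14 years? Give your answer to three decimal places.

0.840

Update rule: p ← p + [c·p·(1−p) − e·p]·Δt with Δt = 2.
t = 2: p = 0.62000 + (+0.23461) = 0.85461
t = 4: p = 0.85461 + (-0.21395) = 0.64066
t = 6: p = 0.64066 + (+0.20696) = 0.84761
t = 8: p = 0.84761 + (-0.19631) = 0.65130
t = 10: p = 0.65130 + (+0.19182) = 0.84312
t = 12: p = 0.84312 + (-0.18511) = 0.65801
t = 14: p = 0.65801 + (+0.18197) = 0.83997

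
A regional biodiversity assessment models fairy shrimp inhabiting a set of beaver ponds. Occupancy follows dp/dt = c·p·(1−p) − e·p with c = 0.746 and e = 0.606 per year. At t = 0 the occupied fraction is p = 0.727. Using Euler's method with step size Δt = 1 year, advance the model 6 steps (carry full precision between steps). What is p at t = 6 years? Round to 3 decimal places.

0.248

Update rule: p ← p + [c·p·(1−p) − e·p]·Δt with Δt = 1.
t = 1: p = 0.72700 + (-0.29250) = 0.43450
t = 2: p = 0.43450 + (-0.08001) = 0.35449
t = 3: p = 0.35449 + (-0.04412) = 0.31037
t = 4: p = 0.31037 + (-0.02841) = 0.28196
t = 5: p = 0.28196 + (-0.01983) = 0.26213
t = 6: p = 0.26213 + (-0.01456) = 0.24757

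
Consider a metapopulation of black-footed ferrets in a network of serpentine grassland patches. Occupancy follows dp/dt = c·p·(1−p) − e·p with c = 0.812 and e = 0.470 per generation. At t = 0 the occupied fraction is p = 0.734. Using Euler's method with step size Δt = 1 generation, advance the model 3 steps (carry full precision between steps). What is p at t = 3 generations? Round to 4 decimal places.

Update rule: p ← p + [c·p·(1−p) − e·p]·Δt with Δt = 1.
step 1: Δp = -0.18644, p = 0.54756
step 2: Δp = -0.05619, p = 0.49137
step 3: Δp = -0.02800, p = 0.46337

0.4634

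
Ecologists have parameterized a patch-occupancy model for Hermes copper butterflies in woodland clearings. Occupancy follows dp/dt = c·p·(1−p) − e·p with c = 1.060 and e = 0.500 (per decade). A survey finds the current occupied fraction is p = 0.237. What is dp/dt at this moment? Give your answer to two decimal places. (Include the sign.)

0.07

Colonization term: c·p·(1−p) = 1.060×0.237×0.7630 = 0.19168.
Extinction term: e·p = 0.11850.
dp/dt = 0.19168 − 0.11850 = 0.07318.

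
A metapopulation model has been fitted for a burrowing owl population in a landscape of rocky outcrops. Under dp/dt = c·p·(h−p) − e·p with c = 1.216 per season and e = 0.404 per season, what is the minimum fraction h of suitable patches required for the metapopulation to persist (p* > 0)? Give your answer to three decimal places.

p* = h − e/c is positive only when h > e/c.
h_min = e/c = 0.404/1.216 = 0.3322.

0.332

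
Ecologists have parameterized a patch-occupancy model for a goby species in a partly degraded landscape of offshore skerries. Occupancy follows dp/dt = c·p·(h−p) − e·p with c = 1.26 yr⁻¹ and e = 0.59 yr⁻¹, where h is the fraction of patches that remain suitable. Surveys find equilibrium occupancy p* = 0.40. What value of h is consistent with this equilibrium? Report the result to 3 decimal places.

0.868

At equilibrium c(h−p*) = e, so h = p* + e/c.
h = 0.40 + 0.59/1.26 = 0.40 + 0.4683 = 0.8683.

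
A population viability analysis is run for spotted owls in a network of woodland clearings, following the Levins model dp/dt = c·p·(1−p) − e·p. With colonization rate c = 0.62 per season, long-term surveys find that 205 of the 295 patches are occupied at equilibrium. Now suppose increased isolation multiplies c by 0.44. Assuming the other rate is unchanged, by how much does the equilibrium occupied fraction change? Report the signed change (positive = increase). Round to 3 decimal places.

Observed p* = 205/295 = 0.69492.
Balance c(1−p*) = e gives e = 0.62×(1 − 0.69492) = 0.18915.
New p* = 1 − e/c = 1 − 0.18915/0.27280 = 0.30663.
Δp* = 0.30663 − 0.69492 = -0.38829.

-0.388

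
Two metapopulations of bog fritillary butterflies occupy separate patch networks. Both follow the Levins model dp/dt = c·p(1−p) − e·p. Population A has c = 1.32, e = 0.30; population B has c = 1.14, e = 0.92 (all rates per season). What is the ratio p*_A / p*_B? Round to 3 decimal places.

4.004

A: p*_A = 1 − 0.30/1.32 = 0.7727.
B: p*_B = 1 − 0.92/1.14 = 0.1930.
p*_A / p*_B = 0.7727/0.1930 = 4.0041.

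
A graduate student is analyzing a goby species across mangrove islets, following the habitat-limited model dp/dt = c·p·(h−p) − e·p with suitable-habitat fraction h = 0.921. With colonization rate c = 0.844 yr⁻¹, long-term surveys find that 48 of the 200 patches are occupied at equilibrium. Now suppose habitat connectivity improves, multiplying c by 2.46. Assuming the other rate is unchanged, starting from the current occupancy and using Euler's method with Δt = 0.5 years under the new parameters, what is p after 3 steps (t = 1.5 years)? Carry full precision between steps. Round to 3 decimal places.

Observed p* = 48/200 = 0.24000.
Balance c(h−p*) = e gives e = 0.844×(0.921 − 0.24000) = 0.57476.
Starting from p₀ = 0.24000; update p ← p + (dp/dt)·Δt with the new parameters.
t = 0.5: p = 0.24000 + (+0.10070) = 0.34070
t = 1: p = 0.34070 + (+0.10733) = 0.44803
t = 1.5: p = 0.44803 + (+0.09123) = 0.53926

0.539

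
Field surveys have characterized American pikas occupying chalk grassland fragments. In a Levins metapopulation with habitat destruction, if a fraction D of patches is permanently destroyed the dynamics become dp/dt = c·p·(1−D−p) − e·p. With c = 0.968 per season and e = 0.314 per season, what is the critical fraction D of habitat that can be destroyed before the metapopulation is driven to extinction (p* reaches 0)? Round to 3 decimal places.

The nontrivial equilibrium is p* = (1−D) − e/c; extinction occurs when this hits zero.
So D_crit = 1 − e/c = 1 − 0.314/0.968 = 1 − 0.3244 = 0.6756.
This equals the undisturbed p*, a classic result of Lande's extension.

0.676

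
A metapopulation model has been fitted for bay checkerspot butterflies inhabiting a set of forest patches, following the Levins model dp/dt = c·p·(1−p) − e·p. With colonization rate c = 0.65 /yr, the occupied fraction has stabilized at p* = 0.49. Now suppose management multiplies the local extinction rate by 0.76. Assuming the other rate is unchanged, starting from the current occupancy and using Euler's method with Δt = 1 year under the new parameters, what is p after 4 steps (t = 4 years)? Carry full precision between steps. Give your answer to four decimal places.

Balance c(1−p*) = e gives e = 0.65×(1 − 0.49000) = 0.33150.
Starting from p₀ = 0.49000; update p ← p + (dp/dt)·Δt with the new parameters.
p: 0.49000 → 0.52898  (Δp = +0.03898)
p: 0.52898 → 0.55767  (Δp = +0.02868)
p: 0.55767 → 0.57751  (Δp = +0.01984)
p: 0.57751 → 0.59060  (Δp = +0.01310)

0.5906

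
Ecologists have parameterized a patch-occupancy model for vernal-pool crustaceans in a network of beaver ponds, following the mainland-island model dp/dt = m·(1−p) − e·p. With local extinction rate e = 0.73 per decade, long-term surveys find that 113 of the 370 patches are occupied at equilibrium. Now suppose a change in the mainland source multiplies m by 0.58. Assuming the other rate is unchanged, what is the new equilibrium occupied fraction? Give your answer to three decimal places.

Observed p* = 113/370 = 0.30541.
Balance m(1−p*) = e·p* gives m = e·p*/(1−p*) = 0.73×0.30541/0.69459 = 0.32098.
New p* = m/(m+e) = 0.18617/(0.18617+0.73000) = 0.20320.

0.203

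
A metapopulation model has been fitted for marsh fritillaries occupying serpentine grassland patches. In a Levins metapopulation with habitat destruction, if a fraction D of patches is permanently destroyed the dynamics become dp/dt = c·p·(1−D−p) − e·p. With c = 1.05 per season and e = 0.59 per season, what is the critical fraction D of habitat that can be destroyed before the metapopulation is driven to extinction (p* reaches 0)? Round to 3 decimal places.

The nontrivial equilibrium is p* = (1−D) − e/c; extinction occurs when this hits zero.
So D_crit = 1 − e/c = 1 − 0.59/1.05 = 1 − 0.5619 = 0.4381.
This equals the undisturbed p*, a classic result of Lande's extension.

0.438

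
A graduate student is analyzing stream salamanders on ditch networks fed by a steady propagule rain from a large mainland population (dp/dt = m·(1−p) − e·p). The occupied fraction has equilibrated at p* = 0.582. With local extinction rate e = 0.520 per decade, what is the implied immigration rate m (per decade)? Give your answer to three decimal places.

0.724

At equilibrium m(1−p*) = e·p*, so m = e·p*/(1−p*).
m = 0.520 × 0.582 / 0.4180 = 0.3026/0.4180 = 0.7240.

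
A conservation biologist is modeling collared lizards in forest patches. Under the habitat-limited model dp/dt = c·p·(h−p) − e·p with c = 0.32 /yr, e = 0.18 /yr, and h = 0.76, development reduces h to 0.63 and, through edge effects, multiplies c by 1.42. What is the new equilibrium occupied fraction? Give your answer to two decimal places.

0.23

Before: p* = h − e/c = 0.76 − 0.18/0.32 = 0.76 − 0.5625 = 0.1975.
After: c = 0.4544, e = 0.18, h = 0.63; p* = 0.63 − 0.18/0.4544 = 0.2339.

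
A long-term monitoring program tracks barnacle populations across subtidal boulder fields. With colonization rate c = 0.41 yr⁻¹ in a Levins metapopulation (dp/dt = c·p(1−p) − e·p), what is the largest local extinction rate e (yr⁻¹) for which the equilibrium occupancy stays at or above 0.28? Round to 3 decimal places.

0.295

1 − e/c ≥ 0.28 ⇒ e ≤ c(1 − 0.28) = 0.41 × 0.7200.
e_max = 0.2952.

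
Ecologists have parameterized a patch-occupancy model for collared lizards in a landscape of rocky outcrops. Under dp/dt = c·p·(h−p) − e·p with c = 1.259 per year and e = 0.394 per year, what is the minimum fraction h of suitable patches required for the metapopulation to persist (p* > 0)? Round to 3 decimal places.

0.313

p* = h − e/c is positive only when h > e/c.
h_min = e/c = 0.394/1.259 = 0.3129.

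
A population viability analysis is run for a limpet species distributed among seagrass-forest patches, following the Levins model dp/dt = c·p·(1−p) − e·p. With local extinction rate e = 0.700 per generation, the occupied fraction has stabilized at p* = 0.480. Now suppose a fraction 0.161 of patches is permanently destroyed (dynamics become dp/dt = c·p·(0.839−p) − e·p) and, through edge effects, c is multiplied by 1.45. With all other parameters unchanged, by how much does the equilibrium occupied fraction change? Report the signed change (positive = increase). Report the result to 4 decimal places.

0.0004

Balance c(1−p*) = e gives c = e/(1 − 0.48000) = 0.700/0.52000 = 1.34615.
New p* = 0.839 − e/c = 0.839 − 0.70000/1.95192 = 0.48038.
Δp* = 0.48038 − 0.48000 = +0.00038.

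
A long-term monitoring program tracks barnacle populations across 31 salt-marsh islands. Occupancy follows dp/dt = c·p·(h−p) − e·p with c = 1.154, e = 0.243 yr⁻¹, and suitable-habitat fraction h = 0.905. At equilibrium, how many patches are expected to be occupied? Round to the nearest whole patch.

p* = h − e/c = 0.905 − 0.2106 = 0.6944.
Expected occupied patches = N × p* = 31 × 0.6944 = 21.53 ≈ 22.

22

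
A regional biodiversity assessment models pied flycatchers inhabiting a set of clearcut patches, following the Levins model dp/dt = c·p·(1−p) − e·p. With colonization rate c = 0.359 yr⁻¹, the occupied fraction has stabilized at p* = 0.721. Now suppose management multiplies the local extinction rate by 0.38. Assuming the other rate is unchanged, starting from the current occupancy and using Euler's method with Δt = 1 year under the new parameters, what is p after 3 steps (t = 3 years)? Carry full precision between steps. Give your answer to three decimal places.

Balance c(1−p*) = e gives e = 0.359×(1 − 0.72100) = 0.10016.
Starting from p₀ = 0.72100; update p ← p + (dp/dt)·Δt with the new parameters.
  1  |  dp/dt·Δt = +0.044774  |  p_1 = 0.765774
  2  |  dp/dt·Δt = +0.035245  |  p_2 = 0.801019
  3  |  dp/dt·Δt = +0.026732  |  p_3 = 0.827752

0.828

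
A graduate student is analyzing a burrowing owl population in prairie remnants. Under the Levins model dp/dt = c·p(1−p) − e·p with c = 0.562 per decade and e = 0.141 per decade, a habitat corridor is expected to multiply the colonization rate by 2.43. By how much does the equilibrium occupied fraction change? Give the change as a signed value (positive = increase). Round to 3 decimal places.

Before: p* = 1 − 0.141/0.562 = 0.7491.
After the change, c = 1.36566, e = 0.141, so p* = 1 − 0.141/1.36566 = 0.8968.
Δp* = 0.8968 − 0.7491 = +0.1476.

0.148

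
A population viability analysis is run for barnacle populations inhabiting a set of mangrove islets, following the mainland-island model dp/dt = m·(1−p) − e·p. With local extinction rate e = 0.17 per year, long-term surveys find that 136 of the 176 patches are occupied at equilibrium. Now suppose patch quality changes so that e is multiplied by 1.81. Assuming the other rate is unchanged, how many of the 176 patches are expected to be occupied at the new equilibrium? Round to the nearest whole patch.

Observed p* = 136/176 = 0.77273.
Balance m(1−p*) = e·p* gives m = e·p*/(1−p*) = 0.17×0.77273/0.22727 = 0.57801.
New p* = m/(m+e) = 0.57801/(0.57801+0.30770) = 0.65260.
Expected occupied = 176 × 0.65260 = 114.86 ≈ 115.

115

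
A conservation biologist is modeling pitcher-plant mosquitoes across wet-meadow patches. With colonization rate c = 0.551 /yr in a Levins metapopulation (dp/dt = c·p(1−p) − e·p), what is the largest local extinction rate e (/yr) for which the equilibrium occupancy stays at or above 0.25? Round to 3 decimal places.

1 − e/c ≥ 0.25 ⇒ e ≤ c(1 − 0.25) = 0.551 × 0.7500.
e_max = 0.4133.

0.413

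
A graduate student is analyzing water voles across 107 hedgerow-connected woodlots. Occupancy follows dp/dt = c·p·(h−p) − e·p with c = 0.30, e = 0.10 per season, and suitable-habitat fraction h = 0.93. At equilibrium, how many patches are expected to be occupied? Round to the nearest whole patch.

p* = h − e/c = 0.93 − 0.3333 = 0.5967.
Expected occupied patches = N × p* = 107 × 0.5967 = 63.84 ≈ 64.

64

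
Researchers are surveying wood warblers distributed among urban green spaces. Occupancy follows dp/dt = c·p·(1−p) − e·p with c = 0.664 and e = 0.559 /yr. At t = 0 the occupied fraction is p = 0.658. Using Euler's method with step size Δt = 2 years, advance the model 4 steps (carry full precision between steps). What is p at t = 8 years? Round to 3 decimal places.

0.182

Update rule: p ← p + [c·p·(1−p) − e·p]·Δt with Δt = 2.
  1  |  dp/dt·Δt = -0.436796  |  p_1 = 0.221204
  2  |  dp/dt·Δt = -0.018528  |  p_2 = 0.202676
  3  |  dp/dt·Δt = -0.011989  |  p_3 = 0.190687
  4  |  dp/dt·Δt = -0.008244  |  p_4 = 0.182443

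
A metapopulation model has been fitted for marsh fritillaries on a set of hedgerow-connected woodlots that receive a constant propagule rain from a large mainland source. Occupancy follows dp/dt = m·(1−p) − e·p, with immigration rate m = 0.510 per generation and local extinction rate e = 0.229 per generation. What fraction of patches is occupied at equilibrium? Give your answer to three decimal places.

0.690

Setting dp/dt = 0: m − m·p* = e·p*, so m = (m+e)·p*.
p* = m/(m+e) = 0.510/(0.510+0.229) = 0.510/0.7390 = 0.6901.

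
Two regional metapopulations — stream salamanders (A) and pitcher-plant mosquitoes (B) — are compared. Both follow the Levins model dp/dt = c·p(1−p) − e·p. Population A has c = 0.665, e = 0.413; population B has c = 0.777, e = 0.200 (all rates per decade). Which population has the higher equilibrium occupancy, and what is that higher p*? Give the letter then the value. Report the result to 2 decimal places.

A: p*_A = 1 − 0.413/0.665 = 0.3789.
B: p*_B = 1 − 0.200/0.777 = 0.7426.
B is higher at 0.7426.

B, 0.74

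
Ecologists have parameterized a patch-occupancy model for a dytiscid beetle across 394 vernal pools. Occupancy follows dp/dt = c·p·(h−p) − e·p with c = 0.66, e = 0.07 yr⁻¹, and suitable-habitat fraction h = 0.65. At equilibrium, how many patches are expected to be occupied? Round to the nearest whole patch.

p* = h − e/c = 0.65 − 0.1061 = 0.5439.
Expected occupied patches = N × p* = 394 × 0.5439 = 214.31 ≈ 214.

214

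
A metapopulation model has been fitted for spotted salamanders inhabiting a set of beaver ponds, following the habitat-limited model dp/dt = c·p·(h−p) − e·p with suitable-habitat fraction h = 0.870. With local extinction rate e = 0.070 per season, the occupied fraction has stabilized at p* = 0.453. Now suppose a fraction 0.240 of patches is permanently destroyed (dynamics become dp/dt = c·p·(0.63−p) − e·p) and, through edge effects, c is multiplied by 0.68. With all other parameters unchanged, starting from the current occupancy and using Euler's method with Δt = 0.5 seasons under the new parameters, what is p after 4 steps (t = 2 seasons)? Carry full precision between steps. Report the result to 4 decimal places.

0.4111

Balance c(h−p*) = e gives c = e/(0.87 − 0.45300) = 0.070/0.41700 = 0.16787.
Starting from p₀ = 0.45300; update p ← p + (dp/dt)·Δt with the new parameters.
p: 0.45300 → 0.44172  (Δp = -0.01128)
p: 0.44172 → 0.43101  (Δp = -0.01071)
p: 0.43101 → 0.42082  (Δp = -0.01019)
p: 0.42082 → 0.41111  (Δp = -0.00970)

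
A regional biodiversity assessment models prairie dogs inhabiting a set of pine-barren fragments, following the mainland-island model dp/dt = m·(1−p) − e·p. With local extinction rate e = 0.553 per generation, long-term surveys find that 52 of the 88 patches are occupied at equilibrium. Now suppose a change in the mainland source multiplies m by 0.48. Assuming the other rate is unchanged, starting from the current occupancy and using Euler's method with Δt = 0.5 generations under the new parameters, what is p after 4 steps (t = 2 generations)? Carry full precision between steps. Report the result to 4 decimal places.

Observed p* = 52/88 = 0.59091.
Balance m(1−p*) = e·p* gives m = e·p*/(1−p*) = 0.553×0.59091/0.40909 = 0.79878.
Starting from p₀ = 0.59091; update p ← p + (dp/dt)·Δt with the new parameters.
p: 0.59091 → 0.50595  (Δp = -0.08496)
p: 0.50595 → 0.46077  (Δp = -0.04518)
p: 0.46077 → 0.43674  (Δp = -0.02403)
p: 0.43674 → 0.42396  (Δp = -0.01278)

0.4240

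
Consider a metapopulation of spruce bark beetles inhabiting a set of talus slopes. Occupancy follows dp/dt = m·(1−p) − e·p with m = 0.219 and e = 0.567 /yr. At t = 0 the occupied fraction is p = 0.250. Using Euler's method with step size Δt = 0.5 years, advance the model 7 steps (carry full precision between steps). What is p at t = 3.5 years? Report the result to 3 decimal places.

0.278

Update rule: p ← p + [m·(1−p) − e·p]·Δt with Δt = 0.5.
p: 0.25000 → 0.26125  (Δp = +0.01125)
p: 0.26125 → 0.26808  (Δp = +0.00683)
p: 0.26808 → 0.27222  (Δp = +0.00415)
p: 0.27222 → 0.27474  (Δp = +0.00252)
p: 0.27474 → 0.27627  (Δp = +0.00153)
p: 0.27627 → 0.27719  (Δp = +0.00093)
p: 0.27719 → 0.27776  (Δp = +0.00056)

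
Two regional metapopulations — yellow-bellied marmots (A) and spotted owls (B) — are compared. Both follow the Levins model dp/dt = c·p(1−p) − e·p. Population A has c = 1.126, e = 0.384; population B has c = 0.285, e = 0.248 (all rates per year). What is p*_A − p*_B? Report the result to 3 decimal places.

A: p*_A = 1 − 0.384/1.126 = 0.6590.
B: p*_B = 1 − 0.248/0.285 = 0.1298.
p*_A − p*_B = 0.6590 − 0.1298 = 0.5291.

0.529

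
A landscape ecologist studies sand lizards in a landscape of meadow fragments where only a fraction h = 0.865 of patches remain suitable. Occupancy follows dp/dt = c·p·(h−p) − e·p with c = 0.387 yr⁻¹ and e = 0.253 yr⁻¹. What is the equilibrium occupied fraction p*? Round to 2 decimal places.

Setting dp/dt = 0 and dividing by p* gives c·(h−p*) = e.
So p* = h − e/c = 0.865 − 0.253/0.387 = 0.865 − 0.6537 = 0.2113.

0.21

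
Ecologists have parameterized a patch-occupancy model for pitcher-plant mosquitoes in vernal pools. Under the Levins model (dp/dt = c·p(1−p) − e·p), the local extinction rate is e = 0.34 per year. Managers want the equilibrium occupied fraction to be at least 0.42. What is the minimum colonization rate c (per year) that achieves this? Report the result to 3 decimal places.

0.586

p* = 1 − e/c ≥ 0.42 requires e/c ≤ 0.5800, i.e. c ≥ e/0.5800.
c_min = 0.34/0.5800 = 0.5862.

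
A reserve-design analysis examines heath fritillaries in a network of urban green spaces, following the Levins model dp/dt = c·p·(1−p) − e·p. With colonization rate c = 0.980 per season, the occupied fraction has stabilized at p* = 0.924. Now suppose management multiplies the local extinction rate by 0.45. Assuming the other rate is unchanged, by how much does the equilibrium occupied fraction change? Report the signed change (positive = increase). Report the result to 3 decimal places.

Balance c(1−p*) = e gives e = 0.980×(1 − 0.92400) = 0.07448.
New p* = 1 − e/c = 1 − 0.03352/0.98000 = 0.96580.
Δp* = 0.96580 − 0.92400 = +0.04180.

0.042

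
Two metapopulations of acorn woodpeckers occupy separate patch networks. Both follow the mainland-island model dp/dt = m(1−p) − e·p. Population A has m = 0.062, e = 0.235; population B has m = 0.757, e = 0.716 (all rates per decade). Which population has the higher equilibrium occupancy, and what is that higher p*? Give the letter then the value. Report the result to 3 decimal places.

A: p*_A = m/(m+e) = 0.062/0.2970 = 0.2088.
B: p*_B = 0.757/1.4730 = 0.5139.
B is higher at 0.5139.

B, 0.514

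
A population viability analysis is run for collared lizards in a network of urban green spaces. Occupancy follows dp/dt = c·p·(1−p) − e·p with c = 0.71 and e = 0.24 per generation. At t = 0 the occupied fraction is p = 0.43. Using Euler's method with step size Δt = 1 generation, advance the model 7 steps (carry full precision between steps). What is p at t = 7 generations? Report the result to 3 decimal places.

Update rule: p ← p + [c·p·(1−p) − e·p]·Δt with Δt = 1.
step 1: Δp = +0.07082, p = 0.50082
step 2: Δp = +0.05730, p = 0.55812
step 3: Δp = +0.04115, p = 0.59928
step 4: Δp = +0.02668, p = 0.62595
step 5: Δp = +0.01601, p = 0.64196
step 6: Δp = +0.00912, p = 0.65108
step 7: Δp = +0.00503, p = 0.65612

0.656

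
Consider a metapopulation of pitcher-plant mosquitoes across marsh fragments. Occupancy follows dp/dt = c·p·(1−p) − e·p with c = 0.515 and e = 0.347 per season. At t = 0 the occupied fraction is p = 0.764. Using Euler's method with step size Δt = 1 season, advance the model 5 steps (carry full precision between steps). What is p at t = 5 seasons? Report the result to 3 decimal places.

0.407

Update rule: p ← p + [c·p·(1−p) − e·p]·Δt with Δt = 1.
p: 0.76400 → 0.59175  (Δp = -0.17225)
p: 0.59175 → 0.51083  (Δp = -0.08092)
p: 0.51083 → 0.46226  (Δp = -0.04857)
p: 0.46226 → 0.42987  (Δp = -0.03239)
p: 0.42987 → 0.40692  (Δp = -0.02295)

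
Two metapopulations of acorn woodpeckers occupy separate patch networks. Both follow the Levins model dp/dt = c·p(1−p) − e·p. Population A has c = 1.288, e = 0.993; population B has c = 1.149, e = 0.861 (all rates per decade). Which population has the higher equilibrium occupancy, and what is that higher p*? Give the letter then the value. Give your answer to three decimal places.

A: p*_A = 1 − 0.993/1.288 = 0.2290.
B: p*_B = 1 − 0.861/1.149 = 0.2507.
B is higher at 0.2507.

B, 0.251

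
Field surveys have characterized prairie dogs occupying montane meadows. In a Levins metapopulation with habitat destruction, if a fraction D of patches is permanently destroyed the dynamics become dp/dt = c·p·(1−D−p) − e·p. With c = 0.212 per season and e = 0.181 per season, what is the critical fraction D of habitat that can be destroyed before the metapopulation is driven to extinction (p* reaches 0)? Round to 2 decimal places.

0.15

The nontrivial equilibrium is p* = (1−D) − e/c; extinction occurs when this hits zero.
So D_crit = 1 − e/c = 1 − 0.181/0.212 = 1 − 0.8538 = 0.1462.
Note this equals the original equilibrium occupancy — the Levins extinction-debt result.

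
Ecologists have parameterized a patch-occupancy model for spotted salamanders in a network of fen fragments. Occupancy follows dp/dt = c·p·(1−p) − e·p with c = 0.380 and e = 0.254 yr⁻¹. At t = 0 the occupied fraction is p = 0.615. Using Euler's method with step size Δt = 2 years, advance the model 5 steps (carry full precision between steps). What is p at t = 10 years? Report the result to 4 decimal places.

Update rule: p ← p + [c·p·(1−p) − e·p]·Δt with Δt = 2.
  1  |  dp/dt·Δt = -0.132471  |  p_1 = 0.482529
  2  |  dp/dt·Δt = -0.055357  |  p_2 = 0.427172
  3  |  dp/dt·Δt = -0.031034  |  p_3 = 0.396138
  4  |  dp/dt·Δt = -0.019436  |  p_4 = 0.376701
  5  |  dp/dt·Δt = -0.012918  |  p_5 = 0.363783

0.3638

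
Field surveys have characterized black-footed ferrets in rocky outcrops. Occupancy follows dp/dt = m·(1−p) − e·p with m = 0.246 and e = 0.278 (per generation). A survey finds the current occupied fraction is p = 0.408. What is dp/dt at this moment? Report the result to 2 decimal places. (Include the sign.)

0.03

Colonization term: m·(1−p) = 0.246×0.5920 = 0.14563.
Extinction term: e·p = 0.11342.
dp/dt = 0.14563 − 0.11342 = 0.03221.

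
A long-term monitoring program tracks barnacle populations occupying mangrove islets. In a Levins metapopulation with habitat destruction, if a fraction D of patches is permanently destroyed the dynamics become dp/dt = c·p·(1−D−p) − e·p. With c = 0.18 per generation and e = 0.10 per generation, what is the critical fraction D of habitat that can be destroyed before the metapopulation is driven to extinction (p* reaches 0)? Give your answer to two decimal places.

The nontrivial equilibrium is p* = (1−D) − e/c; extinction occurs when this hits zero.
So D_crit = 1 − e/c = 1 − 0.10/0.18 = 1 − 0.5556 = 0.4444.
This equals the undisturbed p*, a classic result of Lande's extension.

0.44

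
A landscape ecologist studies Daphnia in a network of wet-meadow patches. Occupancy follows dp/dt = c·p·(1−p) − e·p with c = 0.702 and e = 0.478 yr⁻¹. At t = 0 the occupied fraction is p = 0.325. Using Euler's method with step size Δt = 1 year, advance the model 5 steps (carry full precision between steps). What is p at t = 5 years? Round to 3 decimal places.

Update rule: p ← p + [c·p·(1−p) − e·p]·Δt with Δt = 1.
p: 0.32500 → 0.32365  (Δp = -0.00135)
p: 0.32365 → 0.32261  (Δp = -0.00104)
p: 0.32261 → 0.32182  (Δp = -0.00080)
p: 0.32182 → 0.32120  (Δp = -0.00062)
p: 0.32120 → 0.32072  (Δp = -0.00048)

0.321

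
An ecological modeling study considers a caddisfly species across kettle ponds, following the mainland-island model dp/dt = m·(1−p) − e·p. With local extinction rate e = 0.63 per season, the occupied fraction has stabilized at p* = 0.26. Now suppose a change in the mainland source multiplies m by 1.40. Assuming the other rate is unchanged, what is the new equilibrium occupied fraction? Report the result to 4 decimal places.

Balance m(1−p*) = e·p* gives m = e·p*/(1−p*) = 0.63×0.26000/0.74000 = 0.22135.
New p* = m/(m+e) = 0.30989/(0.30989+0.63000) = 0.32971.

0.3297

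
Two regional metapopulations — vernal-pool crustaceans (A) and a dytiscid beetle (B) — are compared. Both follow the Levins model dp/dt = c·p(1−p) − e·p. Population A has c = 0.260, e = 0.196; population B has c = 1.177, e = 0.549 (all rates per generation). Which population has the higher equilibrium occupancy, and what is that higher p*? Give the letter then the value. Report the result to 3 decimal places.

B, 0.534

A: p*_A = 1 − 0.196/0.260 = 0.2462.
B: p*_B = 1 − 0.549/1.177 = 0.5336.
B is higher at 0.5336.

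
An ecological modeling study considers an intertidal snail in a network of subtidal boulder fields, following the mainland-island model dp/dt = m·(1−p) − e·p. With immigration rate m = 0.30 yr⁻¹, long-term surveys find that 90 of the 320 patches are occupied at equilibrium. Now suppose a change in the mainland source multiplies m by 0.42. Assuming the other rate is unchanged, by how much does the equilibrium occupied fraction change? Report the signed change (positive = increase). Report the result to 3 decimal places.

-0.140

Observed p* = 90/320 = 0.28125.
Balance m(1−p*) = e·p* gives e = m(1−p*)/p* = 0.30×0.71875/0.28125 = 0.76667.
New p* = m/(m+e) = 0.12600/(0.12600+0.76667) = 0.14115.
Δp* = 0.14115 − 0.28125 = -0.14010.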